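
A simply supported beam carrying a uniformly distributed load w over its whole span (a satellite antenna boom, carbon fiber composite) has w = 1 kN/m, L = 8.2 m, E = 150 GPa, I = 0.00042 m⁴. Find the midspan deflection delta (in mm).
Model: a simply supported beam carrying a uniformly distributed load w over its whole span, so delta = (5·w·L^4) / (384·E·I).
Convert to SI units:
  w = 1 kN/m = 1000 N/m
  E = 150 GPa = 1.5 × 10¹¹ Pa
Substitute:
  delta = (5 × 1000 × 8.2^4) / (384 × (1.5 × 10¹¹) × 0.00042)
  delta = 0.0009344 m
Convert: delta = 0.0009344 m = 0.9344 mm
Final answer: delta = 0.9344 mm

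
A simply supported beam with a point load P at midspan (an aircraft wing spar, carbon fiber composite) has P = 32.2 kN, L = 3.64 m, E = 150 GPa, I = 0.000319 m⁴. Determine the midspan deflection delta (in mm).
Model: a simply supported beam with a point load P at midspan, so delta = (P·L^3) / (48·E·I).
Convert to SI units:
  P = 32.2 kN = 32200 N
  E = 150 GPa = 1.5 × 10¹¹ Pa
Substitute:
  delta = (32200 × 3.64^3) / (48 × (1.5 × 10¹¹) × 0.000319)
  delta = 0.0006761 m
Convert: delta = 0.0006761 m = 0.6761 mm
Final answer: delta = 0.6761 mm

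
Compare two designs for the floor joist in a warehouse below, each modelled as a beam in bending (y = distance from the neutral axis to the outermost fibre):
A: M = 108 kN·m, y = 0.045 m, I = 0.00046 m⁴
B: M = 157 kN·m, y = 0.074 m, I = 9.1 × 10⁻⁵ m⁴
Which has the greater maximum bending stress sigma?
Model: a beam in bending (y = distance from the neutral axis to the outermost fibre), so sigma = (M·y) / I (SI units).
  A: sigma = (108000 × 0.045) / 0.00046 = 1.057 × 10⁷ Pa = 10.57 MPa
  B: sigma = (157000 × 0.074) / (9.1 × 10⁻⁵) = 1.277 × 10⁸ Pa = 127.7 MPa
127.7 MPa > 10.57 MPa, so B is larger.
Final answer: B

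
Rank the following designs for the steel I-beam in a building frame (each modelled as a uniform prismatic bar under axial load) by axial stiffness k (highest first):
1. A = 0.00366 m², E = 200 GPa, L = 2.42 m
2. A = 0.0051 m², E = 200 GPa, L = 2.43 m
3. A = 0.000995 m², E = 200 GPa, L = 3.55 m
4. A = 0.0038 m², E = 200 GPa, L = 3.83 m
Model: a uniform prismatic bar under axial load, so k = (A·E) / L (SI units).
  Case 1: k = (0.00366 × (2 × 10¹¹)) / 2.42 = 3.025 × 10⁸ N/m = 302.5 MN/m
  Case 2: k = (0.0051 × (2 × 10¹¹)) / 2.43 = 4.198 × 10⁸ N/m = 419.8 MN/m
  Case 3: k = (0.000995 × (2 × 10¹¹)) / 3.55 = 5.606 × 10⁷ N/m = 56.06 MN/m
  Case 4: k = (0.0038 × (2 × 10¹¹)) / 3.83 = 1.984 × 10⁸ N/m = 198.4 MN/m
Ordering: 419.8 MN/m (case 2) > 302.5 MN/m (case 1) > 198.4 MN/m (case 4) > 56.06 MN/m (case 3)
Final answer: 2, 1, 4, 3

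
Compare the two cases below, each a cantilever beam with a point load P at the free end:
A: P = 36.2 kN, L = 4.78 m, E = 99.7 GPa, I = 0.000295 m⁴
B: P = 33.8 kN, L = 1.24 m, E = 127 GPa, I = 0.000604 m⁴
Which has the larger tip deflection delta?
Model: a cantilever beam with a point load P at the free end, so delta = (P·L^3) / (3·E·I) (SI units).
  A: delta = (36200 × 4.78^3) / (3 × (9.97 × 10¹⁰) × 0.000295) = 0.04481 m = 44.81 mm
  B: delta = (33800 × 1.24^3) / (3 × (1.27 × 10¹¹) × 0.000604) = 0.00028 m = 0.28 mm
44.81 mm > 0.28 mm, so A is larger.
Final answer: A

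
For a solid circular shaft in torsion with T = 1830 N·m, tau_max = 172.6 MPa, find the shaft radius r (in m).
Model: a solid circular shaft in torsion, so tau_max = (2·T) / (π·r^3).
Solve for r: r = ((2·T) / (π·tau_max))^(1/3).
Convert to SI units:
  tau_max = 172.6 MPa = 1.726 × 10⁸ Pa
Substitute:
  r = ((2 × 1830) / (π × (1.726 × 10⁸)))^(1/3)
  r = 0.0189 m
Final answer: r = 0.0189 m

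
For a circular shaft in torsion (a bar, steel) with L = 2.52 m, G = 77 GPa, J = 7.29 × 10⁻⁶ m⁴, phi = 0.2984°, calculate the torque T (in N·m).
Model: a circular shaft in torsion, so phi = (T·L) / (G·J).
Solve for T: T = (phi·G·J) / L.
Convert to SI units:
  G = 77 GPa = 7.7 × 10¹⁰ Pa
  phi = 0.2984° = 0.005208 rad
Substitute:
  T = (0.005208 × (7.7 × 10¹⁰) × (7.29 × 10⁻⁶)) / 2.52
  T = 1160 N·m
Final answer: T = 1160 N·m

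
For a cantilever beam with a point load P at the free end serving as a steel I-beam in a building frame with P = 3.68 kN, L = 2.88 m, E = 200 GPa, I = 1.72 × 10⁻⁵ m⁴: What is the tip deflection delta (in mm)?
Model: a cantilever beam with a point load P at the free end, so delta = (P·L^3) / (3·E·I).
Convert to SI units:
  P = 3.68 kN = 3680 N
  E = 200 GPa = 2 × 10¹¹ Pa
Substitute:
  delta = (3680 × 2.88^3) / (3 × (2 × 10¹¹) × (1.72 × 10⁻⁵))
  delta = 0.008518 m
Convert: delta = 0.008518 m = 8.518 mm
Final answer: delta = 8.518 mm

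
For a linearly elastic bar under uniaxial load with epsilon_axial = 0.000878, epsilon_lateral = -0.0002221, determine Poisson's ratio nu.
Model: a linearly elastic bar under uniaxial load, so epsilon_lateral = -nu·epsilon_axial.
Solve for nu: nu = -epsilon_lateral / epsilon_axial.
Substitute:
  nu = -(-0.0002221) / 0.000878
  nu = 0.253
Final answer: nu = 0.253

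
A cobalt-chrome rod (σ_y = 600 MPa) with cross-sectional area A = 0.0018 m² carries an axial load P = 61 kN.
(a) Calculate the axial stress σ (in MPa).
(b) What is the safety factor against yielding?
(a) Axial stress σ = P/A. Convert P = 61 kN = 61000 N.
  σ = 61000 / 0.0018 = 3.389 × 10⁷ Pa = 33.89 MPa
(b) Safety factor SF = σ_y/σ = 600 / 33.89 = 17.7
Final answer: (a) σ = 33.89 MPa, (b) SF = 17.7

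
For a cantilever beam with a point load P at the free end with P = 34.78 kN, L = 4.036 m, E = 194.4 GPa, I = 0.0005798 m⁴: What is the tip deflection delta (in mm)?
Model: a cantilever beam with a point load P at the free end, so delta = (P·L^3) / (3·E·I).
Convert to SI units:
  P = 34.78 kN = 34780 N
  E = 194.4 GPa = 1.944 × 10¹¹ Pa
Substitute:
  delta = (34780 × 4.036^3) / (3 × (1.944 × 10¹¹) × 0.0005798)
  delta = 0.006762 m
Convert: delta = 0.006762 m = 6.762 mm
Final answer: delta = 6.762 mm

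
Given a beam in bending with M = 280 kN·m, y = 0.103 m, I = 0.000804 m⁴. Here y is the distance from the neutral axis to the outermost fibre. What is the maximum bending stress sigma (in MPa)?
Model: a beam in bending, so sigma = (M·y) / I.
Convert to SI units:
  M = 280 kN·m = 280000 N·m
Substitute:
  sigma = (280000 × 0.103) / 0.000804
  sigma = 3.587 × 10⁷ Pa
Convert: sigma = 3.587 × 10⁷ Pa = 35.87 MPa
Final answer: sigma = 35.87 MPa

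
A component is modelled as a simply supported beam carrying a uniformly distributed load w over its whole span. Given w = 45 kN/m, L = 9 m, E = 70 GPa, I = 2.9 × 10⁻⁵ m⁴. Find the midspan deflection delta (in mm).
Model: a simply supported beam carrying a uniformly distributed load w over its whole span, so delta = (5·w·L^4) / (384·E·I).
Convert to SI units:
  w = 45 kN/m = 45000 N/m
  E = 70 GPa = 7 × 10¹⁰ Pa
Substitute:
  delta = (5 × 45000 × 9^4) / (384 × (7 × 10¹⁰) × (2.9 × 10⁻⁵))
  delta = 1.894 m
Convert: delta = 1.894 m = 1894 mm
Final answer: delta = 1894 mm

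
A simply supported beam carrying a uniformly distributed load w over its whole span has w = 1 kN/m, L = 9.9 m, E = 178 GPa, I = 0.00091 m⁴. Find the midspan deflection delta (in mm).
Model: a simply supported beam carrying a uniformly distributed load w over its whole span, so delta = (5·w·L^4) / (384·E·I).
Convert to SI units:
  w = 1 kN/m = 1000 N/m
  E = 178 GPa = 1.78 × 10¹¹ Pa
Substitute:
  delta = (5 × 1000 × 9.9^4) / (384 × (1.78 × 10¹¹) × 0.00091)
  delta = 0.0007722 m
Convert: delta = 0.0007722 m = 0.7722 mm
Final answer: delta = 0.7722 mm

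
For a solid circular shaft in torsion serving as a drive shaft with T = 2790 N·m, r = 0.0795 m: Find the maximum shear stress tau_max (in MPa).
Model: a solid circular shaft in torsion, so tau_max = (2·T) / (π·r^3).
Substitute:
  tau_max = (2 × 2790) / (π × 0.0795^3)
  tau_max = 3.535 × 10⁶ Pa
Convert: tau_max = 3.535 × 10⁶ Pa = 3.535 MPa
Final answer: tau_max = 3.535 MPa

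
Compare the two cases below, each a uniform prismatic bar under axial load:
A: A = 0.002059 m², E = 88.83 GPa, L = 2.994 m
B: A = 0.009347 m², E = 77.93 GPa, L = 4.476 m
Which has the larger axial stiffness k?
Model: a uniform prismatic bar under axial load, so k = (A·E) / L (SI units).
  A: k = (0.002059 × (8.883 × 10¹⁰)) / 2.994 = 6.109 × 10⁷ N/m = 61.09 MN/m
  B: k = (0.009347 × (7.793 × 10¹⁰)) / 4.476 = 1.627 × 10⁸ N/m = 162.7 MN/m
162.7 MN/m > 61.09 MN/m, so B is larger.
Final answer: B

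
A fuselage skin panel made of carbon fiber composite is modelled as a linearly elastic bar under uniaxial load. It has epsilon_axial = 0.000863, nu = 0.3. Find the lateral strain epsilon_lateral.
Model: a linearly elastic bar under uniaxial load, so epsilon_lateral = -nu·epsilon_axial.
Substitute:
  epsilon_lateral = -(0.3 × 0.000863)
  epsilon_lateral = -0.0002589
Final answer: epsilon_lateral = -0.0002589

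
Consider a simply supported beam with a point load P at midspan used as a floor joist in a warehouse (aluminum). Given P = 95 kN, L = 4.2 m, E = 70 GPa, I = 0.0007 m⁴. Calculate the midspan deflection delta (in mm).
Model: a simply supported beam with a point load P at midspan, so delta = (P·L^3) / (48·E·I).
Convert to SI units:
  P = 95 kN = 95000 N
  E = 70 GPa = 7 × 10¹⁰ Pa
Substitute:
  delta = (95000 × 4.2^3) / (48 × (7 × 10¹⁰) × 0.0007)
  delta = 0.002993 m
Convert: delta = 0.002993 m = 2.993 mm
Final answer: delta = 2.993 mm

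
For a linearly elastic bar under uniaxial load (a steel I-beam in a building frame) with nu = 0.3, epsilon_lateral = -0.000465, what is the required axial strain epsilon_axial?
Model: a linearly elastic bar under uniaxial load, so epsilon_lateral = -nu·epsilon_axial.
Solve for epsilon_axial: epsilon_axial = -epsilon_lateral / nu.
Substitute:
  epsilon_axial = -(-0.000465) / 0.3
  epsilon_axial = 0.00155
Final answer: epsilon_axial = 0.00155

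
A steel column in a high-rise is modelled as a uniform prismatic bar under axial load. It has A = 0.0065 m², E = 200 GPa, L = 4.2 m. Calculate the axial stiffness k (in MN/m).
Model: a uniform prismatic bar under axial load, so k = (A·E) / L.
Convert to SI units:
  E = 200 GPa = 2 × 10¹¹ Pa
Substitute:
  k = (0.0065 × (2 × 10¹¹)) / 4.2
  k = 3.095 × 10⁸ N/m
Convert: k = 3.095 × 10⁸ N/m = 309.5 MN/m
Final answer: k = 309.5 MN/m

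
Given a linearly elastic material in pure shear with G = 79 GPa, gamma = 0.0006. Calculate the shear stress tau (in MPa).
Model: a linearly elastic material in pure shear, so tau = G·gamma.
Convert to SI units:
  G = 79 GPa = 7.9 × 10¹⁰ Pa
Substitute:
  tau = (7.9 × 10¹⁰) × 0.0006
  tau = 4.74 × 10⁷ Pa
Convert: tau = 4.74 × 10⁷ Pa = 47.4 MPa
Final answer: tau = 47.4 MPa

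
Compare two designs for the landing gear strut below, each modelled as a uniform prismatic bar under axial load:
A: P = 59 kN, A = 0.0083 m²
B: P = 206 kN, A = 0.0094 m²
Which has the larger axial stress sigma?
Model: a uniform prismatic bar under axial load, so sigma = P / A (SI units).
  A: sigma = 59000 / 0.0083 = 7.108 × 10⁶ Pa = 7.108 MPa
  B: sigma = 206000 / 0.0094 = 2.191 × 10⁷ Pa = 21.91 MPa
21.91 MPa > 7.108 MPa, so B is larger.
Final answer: B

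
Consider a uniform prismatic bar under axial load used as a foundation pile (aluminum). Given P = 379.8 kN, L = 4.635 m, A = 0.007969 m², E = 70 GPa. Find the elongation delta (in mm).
Model: a uniform prismatic bar under axial load, so delta = (P·L) / (A·E).
Convert to SI units:
  P = 379.8 kN = 379800 N
  E = 70 GPa = 7 × 10¹⁰ Pa
Substitute:
  delta = (379800 × 4.635) / (0.007969 × (7 × 10¹⁰))
  delta = 0.003156 m
Convert: delta = 0.003156 m = 3.156 mm
Final answer: delta = 3.156 mm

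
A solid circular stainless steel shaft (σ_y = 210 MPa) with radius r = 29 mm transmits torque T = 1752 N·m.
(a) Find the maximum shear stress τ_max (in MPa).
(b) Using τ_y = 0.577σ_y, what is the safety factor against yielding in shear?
(a) For a solid circular shaft, τ_max = T·r/J with J = π·r^4/2, i.e. τ_max = 2·T / (π·r^3). Convert r = 29 mm = 0.029 m.
  τ_max = (2 × 1752) / (π × 0.029^3) = 4.573 × 10⁷ Pa = 45.73 MPa
(b) τ_y = 0.577 × 210 = 121.17 MPa
  SF = τ_y/τ_max = 121.17 / 45.73 = 2.65
Final answer: (a) τ_max = 45.73 MPa, (b) SF = 2.65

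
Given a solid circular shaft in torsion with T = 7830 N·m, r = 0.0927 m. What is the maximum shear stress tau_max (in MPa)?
Model: a solid circular shaft in torsion, so tau_max = (2·T) / (π·r^3).
Substitute:
  tau_max = (2 × 7830) / (π × 0.0927^3)
  tau_max = 6.258 × 10⁶ Pa
Convert: tau_max = 6.258 × 10⁶ Pa = 6.258 MPa
Final answer: tau_max = 6.258 MPa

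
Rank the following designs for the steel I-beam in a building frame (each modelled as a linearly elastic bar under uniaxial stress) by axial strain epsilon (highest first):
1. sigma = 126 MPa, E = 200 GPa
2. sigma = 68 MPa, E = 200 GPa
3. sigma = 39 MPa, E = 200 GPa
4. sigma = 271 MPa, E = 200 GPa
Model: a linearly elastic bar under uniaxial stress, so epsilon = sigma / E (SI units).
  Case 1: epsilon = (1.26 × 10⁸) / (2 × 10¹¹) = 0.00063
  Case 2: epsilon = (6.8 × 10⁷) / (2 × 10¹¹) = 0.00034
  Case 3: epsilon = (3.9 × 10⁷) / (2 × 10¹¹) = 0.000195
  Case 4: epsilon = (2.71 × 10⁸) / (2 × 10¹¹) = 0.001355
Ordering: 0.001355 (case 4) > 0.00063 (case 1) > 0.00034 (case 2) > 0.000195 (case 3)
Final answer: 4, 1, 2, 3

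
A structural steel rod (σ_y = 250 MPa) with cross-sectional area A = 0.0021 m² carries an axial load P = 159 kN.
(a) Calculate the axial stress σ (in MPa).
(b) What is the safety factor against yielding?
(a) Axial stress σ = P/A. Convert P = 159 kN = 159000 N.
  σ = 159000 / 0.0021 = 7.571 × 10⁷ Pa = 75.71 MPa
(b) Safety factor SF = σ_y/σ = 250 / 75.71 = 3.302
Final answer: (a) σ = 75.71 MPa, (b) SF = 3.302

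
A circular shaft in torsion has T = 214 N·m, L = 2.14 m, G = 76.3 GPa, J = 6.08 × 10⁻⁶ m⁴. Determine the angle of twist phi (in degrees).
Model: a circular shaft in torsion, so phi = (T·L) / (G·J).
Convert to SI units:
  G = 76.3 GPa = 7.63 × 10¹⁰ Pa
Substitute:
  phi = (214 × 2.14) / ((7.63 × 10¹⁰) × (6.08 × 10⁻⁶))
  phi = 0.0009872 rad
Convert to degrees: phi = 0.0009872 × 180/π = 0.05656°
Final answer: phi = 0.05656°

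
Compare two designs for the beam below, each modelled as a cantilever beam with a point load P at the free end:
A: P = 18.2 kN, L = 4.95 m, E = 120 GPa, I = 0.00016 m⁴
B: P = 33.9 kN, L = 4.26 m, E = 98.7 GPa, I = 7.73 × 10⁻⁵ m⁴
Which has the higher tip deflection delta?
Model: a cantilever beam with a point load P at the free end, so delta = (P·L^3) / (3·E·I) (SI units).
  A: delta = (18200 × 4.95^3) / (3 × (1.2 × 10¹¹) × 0.00016) = 0.03832 m = 38.32 mm
  B: delta = (33900 × 4.26^3) / (3 × (9.87 × 10¹⁰) × (7.73 × 10⁻⁵)) = 0.1145 m = 114.5 mm
114.5 mm > 38.32 mm, so B is larger.
Final answer: B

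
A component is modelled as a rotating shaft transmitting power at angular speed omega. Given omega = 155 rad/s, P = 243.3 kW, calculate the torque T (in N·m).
Model: a rotating shaft transmitting power at angular speed omega, so P = T·omega.
Solve for T: T = P / omega.
Convert to SI units:
  P = 243.3 kW = 243300 W
Substitute:
  T = 243300 / 155
  T = 1570 N·m
Final answer: T = 1570 N·m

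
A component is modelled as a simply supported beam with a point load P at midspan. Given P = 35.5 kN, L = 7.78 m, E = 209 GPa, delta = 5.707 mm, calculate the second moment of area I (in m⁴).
Model: a simply supported beam with a point load P at midspan, so delta = (P·L^3) / (48·E·I).
Solve for I: I = (P·L^3) / (48·delta·E).
Convert to SI units:
  P = 35.5 kN = 35500 N
  E = 209 GPa = 2.09 × 10¹¹ Pa
  delta = 5.707 mm = 0.005707 m
Substitute:
  I = (35500 × 7.78^3) / (48 × 0.005707 × (2.09 × 10¹¹))
  I = 0.000292 m⁴
Final answer: I = 0.000292 m⁴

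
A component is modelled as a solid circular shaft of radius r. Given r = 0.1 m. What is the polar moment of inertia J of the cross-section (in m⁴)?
Model: a solid circular shaft of radius r, so J = (π·r^4) / 2.
Substitute:
  J = (π × 0.1^4) / 2
  J = 0.0001571 m⁴
Final answer: J = 0.0001571 m⁴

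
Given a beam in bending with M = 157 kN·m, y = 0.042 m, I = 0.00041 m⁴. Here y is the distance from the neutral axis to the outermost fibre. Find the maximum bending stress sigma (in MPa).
Model: a beam in bending, so sigma = (M·y) / I.
Convert to SI units:
  M = 157 kN·m = 157000 N·m
Substitute:
  sigma = (157000 × 0.042) / 0.00041
  sigma = 1.608 × 10⁷ Pa
Convert: sigma = 1.608 × 10⁷ Pa = 16.08 MPa
Final answer: sigma = 16.08 MPa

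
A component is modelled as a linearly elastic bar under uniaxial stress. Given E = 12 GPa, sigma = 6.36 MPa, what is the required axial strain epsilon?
Model: a linearly elastic bar under uniaxial stress, so sigma = E·epsilon.
Solve for epsilon: epsilon = sigma / E.
Convert to SI units:
  E = 12 GPa = 1.2 × 10¹⁰ Pa
  sigma = 6.36 MPa = 6.36 × 10⁶ Pa
Substitute:
  epsilon = (6.36 × 10⁶) / (1.2 × 10¹⁰)
  epsilon = 0.00053
Final answer: epsilon = 0.00053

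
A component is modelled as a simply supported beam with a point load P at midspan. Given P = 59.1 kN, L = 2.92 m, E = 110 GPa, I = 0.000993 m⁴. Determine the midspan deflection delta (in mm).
Model: a simply supported beam with a point load P at midspan, so delta = (P·L^3) / (48·E·I).
Convert to SI units:
  P = 59.1 kN = 59100 N
  E = 110 GPa = 1.1 × 10¹¹ Pa
Substitute:
  delta = (59100 × 2.92^3) / (48 × (1.1 × 10¹¹) × 0.000993)
  delta = 0.0002806 m
Convert: delta = 0.0002806 m = 0.2806 mm
Final answer: delta = 0.2806 mm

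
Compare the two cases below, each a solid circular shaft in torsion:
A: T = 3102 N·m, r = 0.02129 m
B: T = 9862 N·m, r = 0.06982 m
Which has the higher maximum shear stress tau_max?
Model: a solid circular shaft in torsion, so tau_max = (2·T) / (π·r^3) (SI units).
  A: tau_max = (2 × 3102) / (π × 0.02129^3) = 2.046 × 10⁸ Pa = 204.6 MPa
  B: tau_max = (2 × 9862) / (π × 0.06982^3) = 1.845 × 10⁷ Pa = 18.45 MPa
204.6 MPa > 18.45 MPa, so A is larger.
Final answer: A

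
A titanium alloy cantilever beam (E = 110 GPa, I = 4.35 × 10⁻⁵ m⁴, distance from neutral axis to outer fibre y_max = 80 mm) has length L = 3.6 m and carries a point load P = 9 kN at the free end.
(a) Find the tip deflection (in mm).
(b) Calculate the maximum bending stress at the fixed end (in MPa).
(a) Tip deflection of a cantilever with an end point load: δ = P·L^3 / (3·E·I). Convert P = 9 kN = 9000 N, E = 110 GPa = 1.1 × 10¹¹ Pa.
  δ = (9000 × 3.6^3) / (3 × (1.1 × 10¹¹) × (4.35 × 10⁻⁵)) = 0.02925 m = 29.25 mm
(b) Maximum bending moment at the fixed end: M = P·L = 9000 × 3.6 = 32400 N·m. Convert y_max = 80 mm = 0.08 m.
  σ = M·y_max / I = (32400 × 0.08) / (4.35 × 10⁻⁵) = 5.959 × 10⁷ Pa = 59.59 MPa
Final answer: (a) δ = 29.25 mm, (b) σ = 59.59 MPa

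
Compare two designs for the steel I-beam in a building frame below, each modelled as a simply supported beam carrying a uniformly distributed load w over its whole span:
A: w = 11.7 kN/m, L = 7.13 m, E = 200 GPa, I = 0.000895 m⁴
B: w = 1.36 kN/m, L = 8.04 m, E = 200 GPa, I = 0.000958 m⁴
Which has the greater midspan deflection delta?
Model: a simply supported beam carrying a uniformly distributed load w over its whole span, so delta = (5·w·L^4) / (384·E·I) (SI units).
  A: delta = (5 × 11700 × 7.13^4) / (384 × (2 × 10¹¹) × 0.000895) = 0.0022 m = 2.2 mm
  B: delta = (5 × 1360 × 8.04^4) / (384 × (2 × 10¹¹) × 0.000958) = 0.0003862 m = 0.3862 mm
2.2 mm > 0.3862 mm, so A is larger.
Final answer: A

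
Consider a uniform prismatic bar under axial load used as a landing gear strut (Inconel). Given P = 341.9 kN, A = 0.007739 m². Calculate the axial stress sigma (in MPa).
Model: a uniform prismatic bar under axial load, so sigma = P / A.
Convert to SI units:
  P = 341.9 kN = 341900 N
Substitute:
  sigma = 341900 / 0.007739
  sigma = 4.418 × 10⁷ Pa
Convert: sigma = 4.418 × 10⁷ Pa = 44.18 MPa
Final answer: sigma = 44.18 MPa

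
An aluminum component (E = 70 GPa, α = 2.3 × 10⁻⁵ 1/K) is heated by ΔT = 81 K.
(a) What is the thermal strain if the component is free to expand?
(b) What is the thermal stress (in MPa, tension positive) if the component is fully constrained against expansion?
(a) Free thermal strain ε_th = α·ΔT = (2.3 × 10⁻⁵) × 81 = 0.001863
(b) Fully constrained, the expansion is suppressed, so σ = -E·α·ΔT. Convert E = 70 GPa = 7 × 10¹⁰ Pa.
  σ = -(7 × 10¹⁰) × (2.3 × 10⁻⁵) × 81 = -1.304 × 10⁸ Pa = -130.4 MPa (compressive)
Final answer: (a) ε_th = 0.001863, (b) σ = -130.4 MPa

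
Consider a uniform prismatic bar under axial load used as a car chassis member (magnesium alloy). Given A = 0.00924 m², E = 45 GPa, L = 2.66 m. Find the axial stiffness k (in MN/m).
Model: a uniform prismatic bar under axial load, so k = (A·E) / L.
Convert to SI units:
  E = 45 GPa = 4.5 × 10¹⁰ Pa
Substitute:
  k = (0.00924 × (4.5 × 10¹⁰)) / 2.66
  k = 1.563 × 10⁸ N/m
Convert: k = 1.563 × 10⁸ N/m = 156.3 MN/m
Final answer: k = 156.3 MN/m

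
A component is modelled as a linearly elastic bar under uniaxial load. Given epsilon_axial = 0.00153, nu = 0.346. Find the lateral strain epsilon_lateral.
Model: a linearly elastic bar under uniaxial load, so epsilon_lateral = -nu·epsilon_axial.
Substitute:
  epsilon_lateral = -(0.346 × 0.00153)
  epsilon_lateral = -0.0005294
Final answer: epsilon_lateral = -0.0005294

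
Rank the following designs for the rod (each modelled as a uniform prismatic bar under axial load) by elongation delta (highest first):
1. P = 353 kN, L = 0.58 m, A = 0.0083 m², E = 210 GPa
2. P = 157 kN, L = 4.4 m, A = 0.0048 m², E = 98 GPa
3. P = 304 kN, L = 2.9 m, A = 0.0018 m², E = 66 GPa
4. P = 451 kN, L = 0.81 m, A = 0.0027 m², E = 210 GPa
Model: a uniform prismatic bar under axial load, so delta = (P·L) / (A·E) (SI units).
  Case 1: delta = (353000 × 0.58) / (0.0083 × (2.1 × 10¹¹)) = 0.0001175 m = 0.1175 mm
  Case 2: delta = (157000 × 4.4) / (0.0048 × (9.8 × 10¹⁰)) = 0.001469 m = 1.469 mm
  Case 3: delta = (304000 × 2.9) / (0.0018 × (6.6 × 10¹⁰)) = 0.007421 m = 7.421 mm
  Case 4: delta = (451000 × 0.81) / (0.0027 × (2.1 × 10¹¹)) = 0.0006443 m = 0.6443 mm
Ordering: 7.421 mm (case 3) > 1.469 mm (case 2) > 0.6443 mm (case 4) > 0.1175 mm (case 1)
Final answer: 3, 2, 4, 1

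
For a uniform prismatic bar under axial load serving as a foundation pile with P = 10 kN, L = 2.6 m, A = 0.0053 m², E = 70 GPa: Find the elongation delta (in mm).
Model: a uniform prismatic bar under axial load, so delta = (P·L) / (A·E).
Convert to SI units:
  P = 10 kN = 10000 N
  E = 70 GPa = 7 × 10¹⁰ Pa
Substitute:
  delta = (10000 × 2.6) / (0.0053 × (7 × 10¹⁰))
  delta = 7.008 × 10⁻⁵ m
Convert: delta = 7.008 × 10⁻⁵ m = 0.07008 mm
Final answer: delta = 0.07008 mm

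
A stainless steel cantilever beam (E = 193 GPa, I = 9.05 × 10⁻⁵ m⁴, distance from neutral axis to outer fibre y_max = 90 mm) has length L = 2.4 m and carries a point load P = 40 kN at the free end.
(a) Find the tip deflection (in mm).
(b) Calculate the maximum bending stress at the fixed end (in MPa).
(a) Tip deflection of a cantilever with an end point load: δ = P·L^3 / (3·E·I). Convert P = 40 kN = 40000 N, E = 193 GPa = 1.93 × 10¹¹ Pa.
  δ = (40000 × 2.4^3) / (3 × (1.93 × 10¹¹) × (9.05 × 10⁻⁵)) = 0.01055 m = 10.55 mm
(b) Maximum bending moment at the fixed end: M = P·L = 40000 × 2.4 = 96000 N·m. Convert y_max = 90 mm = 0.09 m.
  σ = M·y_max / I = (96000 × 0.09) / (9.05 × 10⁻⁵) = 9.547 × 10⁷ Pa = 95.47 MPa
Final answer: (a) δ = 10.55 mm, (b) σ = 95.47 MPa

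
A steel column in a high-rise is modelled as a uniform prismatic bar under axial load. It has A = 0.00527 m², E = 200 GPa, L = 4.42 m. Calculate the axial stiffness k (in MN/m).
Model: a uniform prismatic bar under axial load, so k = (A·E) / L.
Convert to SI units:
  E = 200 GPa = 2 × 10¹¹ Pa
Substitute:
  k = (0.00527 × (2 × 10¹¹)) / 4.42
  k = 2.385 × 10⁸ N/m
Convert: k = 2.385 × 10⁸ N/m = 238.5 MN/m
Final answer: k = 238.5 MN/m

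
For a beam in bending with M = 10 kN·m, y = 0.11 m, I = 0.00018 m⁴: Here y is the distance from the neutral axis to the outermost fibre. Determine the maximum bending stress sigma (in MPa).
Model: a beam in bending, so sigma = (M·y) / I.
Convert to SI units:
  M = 10 kN·m = 10000 N·m
Substitute:
  sigma = (10000 × 0.11) / 0.00018
  sigma = 6.111 × 10⁶ Pa
Convert: sigma = 6.111 × 10⁶ Pa = 6.111 MPa
Final answer: sigma = 6.111 MPa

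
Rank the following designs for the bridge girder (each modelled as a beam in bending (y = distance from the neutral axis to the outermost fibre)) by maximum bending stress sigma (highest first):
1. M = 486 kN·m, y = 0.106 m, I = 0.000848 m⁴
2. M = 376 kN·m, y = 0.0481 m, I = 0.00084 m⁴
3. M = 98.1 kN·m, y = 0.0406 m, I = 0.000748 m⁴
Model: a beam in bending (y = distance from the neutral axis to the outermost fibre), so sigma = (M·y) / I (SI units).
  Case 1: sigma = (486000 × 0.106) / 0.000848 = 6.075 × 10⁷ Pa = 60.75 MPa
  Case 2: sigma = (376000 × 0.0481) / 0.00084 = 2.153 × 10⁷ Pa = 21.53 MPa
  Case 3: sigma = (98100 × 0.0406) / 0.000748 = 5.325 × 10⁶ Pa = 5.325 MPa
Ordering: 60.75 MPa (case 1) > 21.53 MPa (case 2) > 5.325 MPa (case 3)
Final answer: 1, 2, 3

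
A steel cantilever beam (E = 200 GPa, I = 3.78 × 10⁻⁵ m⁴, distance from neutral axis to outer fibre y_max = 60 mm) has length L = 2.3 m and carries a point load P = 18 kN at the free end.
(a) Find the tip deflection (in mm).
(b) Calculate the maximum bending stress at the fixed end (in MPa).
(a) Tip deflection of a cantilever with an end point load: δ = P·L^3 / (3·E·I). Convert P = 18 kN = 18000 N, E = 200 GPa = 2 × 10¹¹ Pa.
  δ = (18000 × 2.3^3) / (3 × (2 × 10¹¹) × (3.78 × 10⁻⁵)) = 0.009656 m = 9.656 mm
(b) Maximum bending moment at the fixed end: M = P·L = 18000 × 2.3 = 41400 N·m. Convert y_max = 60 mm = 0.06 m.
  σ = M·y_max / I = (41400 × 0.06) / (3.78 × 10⁻⁵) = 6.571 × 10⁷ Pa = 65.71 MPa
Final answer: (a) δ = 9.656 mm, (b) σ = 65.71 MPa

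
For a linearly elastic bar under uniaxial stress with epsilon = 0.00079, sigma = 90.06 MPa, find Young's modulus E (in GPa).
Model: a linearly elastic bar under uniaxial stress, so sigma = E·epsilon.
Solve for E: E = sigma / epsilon.
Convert to SI units:
  sigma = 90.06 MPa = 9.006 × 10⁷ Pa
Substitute:
  E = (9.006 × 10⁷) / 0.00079
  E = 1.14 × 10¹¹ Pa
Convert: E = 1.14 × 10¹¹ Pa = 114 GPa
Final answer: E = 114 GPa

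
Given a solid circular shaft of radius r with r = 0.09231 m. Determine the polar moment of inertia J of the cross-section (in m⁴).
Model: a solid circular shaft of radius r, so J = (π·r^4) / 2.
Substitute:
  J = (π × 0.09231^4) / 2
  J = 0.0001141 m⁴
Final answer: J = 0.0001141 m⁴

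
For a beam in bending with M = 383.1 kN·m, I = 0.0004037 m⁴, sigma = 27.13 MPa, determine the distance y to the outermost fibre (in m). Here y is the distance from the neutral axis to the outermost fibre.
Model: a beam in bending, so sigma = (M·y) / I.
Solve for y: y = (sigma·I) / M.
Convert to SI units:
  M = 383.1 kN·m = 383100 N·m
  sigma = 27.13 MPa = 2.713 × 10⁷ Pa
Substitute:
  y = ((2.713 × 10⁷) × 0.0004037) / 383100
  y = 0.02859 m
Final answer: y = 0.02859 m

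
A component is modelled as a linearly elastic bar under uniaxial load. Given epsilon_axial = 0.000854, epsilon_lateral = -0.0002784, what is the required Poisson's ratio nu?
Model: a linearly elastic bar under uniaxial load, so epsilon_lateral = -nu·epsilon_axial.
Solve for nu: nu = -epsilon_lateral / epsilon_axial.
Substitute:
  nu = -(-0.0002784) / 0.000854
  nu = 0.326
Final answer: nu = 0.326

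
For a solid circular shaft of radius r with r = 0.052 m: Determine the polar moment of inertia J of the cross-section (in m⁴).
Model: a solid circular shaft of radius r, so J = (π·r^4) / 2.
Substitute:
  J = (π × 0.052^4) / 2
  J = 1.149 × 10⁻⁵ m⁴
Final answer: J = 1.149 × 10⁻⁵ m⁴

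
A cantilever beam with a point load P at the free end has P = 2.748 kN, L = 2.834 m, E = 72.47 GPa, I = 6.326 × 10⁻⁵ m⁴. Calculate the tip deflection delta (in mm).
Model: a cantilever beam with a point load P at the free end, so delta = (P·L^3) / (3·E·I).
Convert to SI units:
  P = 2.748 kN = 2748 N
  E = 72.47 GPa = 7.247 × 10¹⁰ Pa
Substitute:
  delta = (2748 × 2.834^3) / (3 × (7.247 × 10¹⁰) × (6.326 × 10⁻⁵))
  delta = 0.004548 m
Convert: delta = 0.004548 m = 4.548 mm
Final answer: delta = 4.548 mm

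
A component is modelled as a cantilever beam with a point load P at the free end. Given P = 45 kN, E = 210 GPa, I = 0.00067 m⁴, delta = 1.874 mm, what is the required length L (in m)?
Model: a cantilever beam with a point load P at the free end, so delta = (P·L^3) / (3·E·I).
Solve for L: L = ((3·delta·E·I) / P)^(1/3).
Convert to SI units:
  P = 45 kN = 45000 N
  E = 210 GPa = 2.1 × 10¹¹ Pa
  delta = 1.874 mm = 0.001874 m
Substitute:
  L = ((3 × 0.001874 × (2.1 × 10¹¹) × 0.00067) / 45000)^(1/3)
  L = 2.6 m
Final answer: L = 2.6 m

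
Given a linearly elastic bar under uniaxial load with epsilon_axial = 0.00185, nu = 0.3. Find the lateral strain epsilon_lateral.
Model: a linearly elastic bar under uniaxial load, so epsilon_lateral = -nu·epsilon_axial.
Substitute:
  epsilon_lateral = -(0.3 × 0.00185)
  epsilon_lateral = -0.000555
Final answer: epsilon_lateral = -0.000555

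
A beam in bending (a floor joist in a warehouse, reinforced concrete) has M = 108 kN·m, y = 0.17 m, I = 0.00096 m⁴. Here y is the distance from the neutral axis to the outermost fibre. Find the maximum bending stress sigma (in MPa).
Model: a beam in bending, so sigma = (M·y) / I.
Convert to SI units:
  M = 108 kN·m = 108000 N·m
Substitute:
  sigma = (108000 × 0.17) / 0.00096
  sigma = 1.912 × 10⁷ Pa
Convert: sigma = 1.912 × 10⁷ Pa = 19.12 MPa
Final answer: sigma = 19.12 MPa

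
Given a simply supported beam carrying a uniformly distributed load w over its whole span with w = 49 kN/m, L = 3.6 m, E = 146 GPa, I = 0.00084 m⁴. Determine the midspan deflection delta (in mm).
Model: a simply supported beam carrying a uniformly distributed load w over its whole span, so delta = (5·w·L^4) / (384·E·I).
Convert to SI units:
  w = 49 kN/m = 49000 N/m
  E = 146 GPa = 1.46 × 10¹¹ Pa
Substitute:
  delta = (5 × 49000 × 3.6^4) / (384 × (1.46 × 10¹¹) × 0.00084)
  delta = 0.0008738 m
Convert: delta = 0.0008738 m = 0.8738 mm
Final answer: delta = 0.8738 mm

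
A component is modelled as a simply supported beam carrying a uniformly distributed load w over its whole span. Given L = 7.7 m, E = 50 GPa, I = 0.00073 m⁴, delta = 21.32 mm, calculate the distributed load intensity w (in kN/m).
Model: a simply supported beam carrying a uniformly distributed load w over its whole span, so delta = (5·w·L^4) / (384·E·I).
Solve for w: w = (384·delta·E·I) / (5·L^4).
Convert to SI units:
  E = 50 GPa = 5 × 10¹⁰ Pa
  delta = 21.32 mm = 0.02132 m
Substitute:
  w = (384 × 0.02132 × (5 × 10¹⁰) × 0.00073) / (5 × 7.7^4)
  w = 17000 N/m
Convert: w = 17000 N/m = 17 kN/m
Final answer: w = 17 kN/m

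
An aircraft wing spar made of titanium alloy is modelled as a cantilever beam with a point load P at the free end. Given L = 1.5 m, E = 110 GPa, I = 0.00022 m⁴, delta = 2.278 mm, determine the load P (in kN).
Model: a cantilever beam with a point load P at the free end, so delta = (P·L^3) / (3·E·I).
Solve for P: P = (3·delta·E·I) / L^3.
Convert to SI units:
  E = 110 GPa = 1.1 × 10¹¹ Pa
  delta = 2.278 mm = 0.002278 m
Substitute:
  P = (3 × 0.002278 × (1.1 × 10¹¹) × 0.00022) / 1.5^3
  P = 49000 N
Convert: P = 49000 N = 49 kN
Final answer: P = 49 kN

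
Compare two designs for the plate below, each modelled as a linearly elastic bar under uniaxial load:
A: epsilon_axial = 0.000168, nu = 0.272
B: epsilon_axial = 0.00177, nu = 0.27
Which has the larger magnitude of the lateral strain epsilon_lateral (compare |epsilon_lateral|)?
Model: a linearly elastic bar under uniaxial load, so epsilon_lateral = -nu·epsilon_axial (SI units).
  A: epsilon_lateral = -(0.272 × 0.000168) = -4.57 × 10⁻⁵
  B: epsilon_lateral = -(0.27 × 0.00177) = -0.0004779
|epsilon_lateral|: A = 4.57 × 10⁻⁵, B = 0.0004779, so B is larger in magnitude.
Final answer: B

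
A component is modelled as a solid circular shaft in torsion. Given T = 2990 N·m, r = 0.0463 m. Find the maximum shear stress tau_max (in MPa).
Model: a solid circular shaft in torsion, so tau_max = (2·T) / (π·r^3).
Substitute:
  tau_max = (2 × 2990) / (π × 0.0463^3)
  tau_max = 1.918 × 10⁷ Pa
Convert: tau_max = 1.918 × 10⁷ Pa = 19.18 MPa
Final answer: tau_max = 19.18 MPa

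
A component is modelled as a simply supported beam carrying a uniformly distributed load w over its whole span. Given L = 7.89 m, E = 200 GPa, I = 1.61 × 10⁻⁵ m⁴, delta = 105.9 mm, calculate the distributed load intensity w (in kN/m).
Model: a simply supported beam carrying a uniformly distributed load w over its whole span, so delta = (5·w·L^4) / (384·E·I).
Solve for w: w = (384·delta·E·I) / (5·L^4).
Convert to SI units:
  E = 200 GPa = 2 × 10¹¹ Pa
  delta = 105.9 mm = 0.1059 m
Substitute:
  w = (384 × 0.1059 × (2 × 10¹¹) × (1.61 × 10⁻⁵)) / (5 × 7.89^4)
  w = 6758 N/m
Convert: w = 6758 N/m = 6.758 kN/m
Final answer: w = 6.758 kN/m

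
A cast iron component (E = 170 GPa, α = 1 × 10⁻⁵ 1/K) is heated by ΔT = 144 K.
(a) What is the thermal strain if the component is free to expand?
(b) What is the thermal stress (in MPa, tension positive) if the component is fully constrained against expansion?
(a) Free thermal strain ε_th = α·ΔT = (1 × 10⁻⁵) × 144 = 0.00144
(b) Fully constrained, the expansion is suppressed, so σ = -E·α·ΔT. Convert E = 170 GPa = 1.7 × 10¹¹ Pa.
  σ = -(1.7 × 10¹¹) × (1 × 10⁻⁵) × 144 = -2.448 × 10⁸ Pa = -244.8 MPa (compressive)
Final answer: (a) ε_th = 0.00144, (b) σ = -244.8 MPa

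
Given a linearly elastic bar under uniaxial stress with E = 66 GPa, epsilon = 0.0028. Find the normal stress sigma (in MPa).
Model: a linearly elastic bar under uniaxial stress, so sigma = E·epsilon.
Convert to SI units:
  E = 66 GPa = 6.6 × 10¹⁰ Pa
Substitute:
  sigma = (6.6 × 10¹⁰) × 0.0028
  sigma = 1.848 × 10⁸ Pa
Convert: sigma = 1.848 × 10⁸ Pa = 184.8 MPa
Final answer: sigma = 184.8 MPa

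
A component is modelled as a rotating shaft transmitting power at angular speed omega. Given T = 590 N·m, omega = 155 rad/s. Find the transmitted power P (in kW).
Model: a rotating shaft transmitting power at angular speed omega, so P = T·omega.
Substitute:
  P = 590 × 155
  P = 91450 W
Convert: P = 91450 W = 91.45 kW
Final answer: P = 91.45 kW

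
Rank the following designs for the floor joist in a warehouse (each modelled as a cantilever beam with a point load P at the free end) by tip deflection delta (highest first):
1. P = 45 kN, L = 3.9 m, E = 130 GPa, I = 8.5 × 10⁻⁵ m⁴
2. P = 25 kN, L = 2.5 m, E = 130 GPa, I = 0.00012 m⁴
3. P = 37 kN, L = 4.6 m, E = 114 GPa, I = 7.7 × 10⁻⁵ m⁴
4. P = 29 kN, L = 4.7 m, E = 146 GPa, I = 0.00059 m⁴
Model: a cantilever beam with a point load P at the free end, so delta = (P·L^3) / (3·E·I) (SI units).
  Case 1: delta = (45000 × 3.9^3) / (3 × (1.3 × 10¹¹) × (8.5 × 10⁻⁵)) = 0.08052 m = 80.52 mm
  Case 2: delta = (25000 × 2.5^3) / (3 × (1.3 × 10¹¹) × 0.00012) = 0.008347 m = 8.347 mm
  Case 3: delta = (37000 × 4.6^3) / (3 × (1.14 × 10¹¹) × (7.7 × 10⁻⁵)) = 0.1368 m = 136.8 mm
  Case 4: delta = (29000 × 4.7^3) / (3 × (1.46 × 10¹¹) × 0.00059) = 0.01165 m = 11.65 mm
Ordering: 136.8 mm (case 3) > 80.52 mm (case 1) > 11.65 mm (case 4) > 8.347 mm (case 2)
Final answer: 3, 1, 4, 2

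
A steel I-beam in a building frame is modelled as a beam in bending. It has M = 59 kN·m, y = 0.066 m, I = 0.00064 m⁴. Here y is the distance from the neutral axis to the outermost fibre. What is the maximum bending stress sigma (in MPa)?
Model: a beam in bending, so sigma = (M·y) / I.
Convert to SI units:
  M = 59 kN·m = 59000 N·m
Substitute:
  sigma = (59000 × 0.066) / 0.00064
  sigma = 6.084 × 10⁶ Pa
Convert: sigma = 6.084 × 10⁶ Pa = 6.084 MPa
Final answer: sigma = 6.084 MPa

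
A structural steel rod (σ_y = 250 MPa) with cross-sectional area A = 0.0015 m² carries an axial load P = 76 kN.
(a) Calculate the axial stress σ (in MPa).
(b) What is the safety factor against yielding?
(a) Axial stress σ = P/A. Convert P = 76 kN = 76000 N.
  σ = 76000 / 0.0015 = 5.067 × 10⁷ Pa = 50.67 MPa
(b) Safety factor SF = σ_y/σ = 250 / 50.67 = 4.934
Final answer: (a) σ = 50.67 MPa, (b) SF = 4.934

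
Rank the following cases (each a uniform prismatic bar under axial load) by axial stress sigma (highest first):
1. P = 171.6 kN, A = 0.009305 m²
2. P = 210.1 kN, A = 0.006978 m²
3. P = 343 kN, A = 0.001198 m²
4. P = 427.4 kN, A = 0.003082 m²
Model: a uniform prismatic bar under axial load, so sigma = P / A (SI units).
  Case 1: sigma = 171600 / 0.009305 = 1.844 × 10⁷ Pa = 18.44 MPa
  Case 2: sigma = 210100 / 0.006978 = 3.011 × 10⁷ Pa = 30.11 MPa
  Case 3: sigma = 343000 / 0.001198 = 2.863 × 10⁸ Pa = 286.3 MPa
  Case 4: sigma = 427400 / 0.003082 = 1.387 × 10⁸ Pa = 138.7 MPa
Ordering: 286.3 MPa (case 3) > 138.7 MPa (case 4) > 30.11 MPa (case 2) > 18.44 MPa (case 1)
Final answer: 3, 4, 2, 1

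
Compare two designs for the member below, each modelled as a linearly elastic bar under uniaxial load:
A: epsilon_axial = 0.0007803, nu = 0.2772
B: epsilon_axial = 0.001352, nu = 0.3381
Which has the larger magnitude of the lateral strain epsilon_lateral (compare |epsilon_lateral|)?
Model: a linearly elastic bar under uniaxial load, so epsilon_lateral = -nu·epsilon_axial (SI units).
  A: epsilon_lateral = -(0.2772 × 0.0007803) = -0.0002163
  B: epsilon_lateral = -(0.3381 × 0.001352) = -0.0004571
|epsilon_lateral|: A = 0.0002163, B = 0.0004571, so B is larger in magnitude.
Final answer: B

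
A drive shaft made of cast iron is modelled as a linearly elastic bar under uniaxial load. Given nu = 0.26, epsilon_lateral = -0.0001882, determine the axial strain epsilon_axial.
Model: a linearly elastic bar under uniaxial load, so epsilon_lateral = -nu·epsilon_axial.
Solve for epsilon_axial: epsilon_axial = -epsilon_lateral / nu.
Substitute:
  epsilon_axial = -(-0.0001882) / 0.26
  epsilon_axial = 0.0007238
Final answer: epsilon_axial = 0.0007238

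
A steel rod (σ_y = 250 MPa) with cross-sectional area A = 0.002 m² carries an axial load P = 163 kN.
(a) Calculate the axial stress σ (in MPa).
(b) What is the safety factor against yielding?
(a) Axial stress σ = P/A. Convert P = 163 kN = 163000 N.
  σ = 163000 / 0.002 = 8.15 × 10⁷ Pa = 81.5 MPa
(b) Safety factor SF = σ_y/σ = 250 / 81.5 = 3.067
Final answer: (a) σ = 81.5 MPa, (b) SF = 3.067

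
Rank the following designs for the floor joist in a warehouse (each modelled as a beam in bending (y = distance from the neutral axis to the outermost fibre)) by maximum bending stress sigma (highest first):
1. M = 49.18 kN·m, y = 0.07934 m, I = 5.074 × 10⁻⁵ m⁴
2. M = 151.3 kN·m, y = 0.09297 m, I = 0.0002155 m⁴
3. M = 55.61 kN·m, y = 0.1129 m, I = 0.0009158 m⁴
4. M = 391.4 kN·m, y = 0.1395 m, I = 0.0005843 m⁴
Model: a beam in bending (y = distance from the neutral axis to the outermost fibre), so sigma = (M·y) / I (SI units).
  Case 1: sigma = (49180 × 0.07934) / (5.074 × 10⁻⁵) = 7.69 × 10⁷ Pa = 76.9 MPa
  Case 2: sigma = (151300 × 0.09297) / 0.0002155 = 6.527 × 10⁷ Pa = 65.27 MPa
  Case 3: sigma = (55610 × 0.1129) / 0.0009158 = 6.856 × 10⁶ Pa = 6.856 MPa
  Case 4: sigma = (391400 × 0.1395) / 0.0005843 = 9.345 × 10⁷ Pa = 93.45 MPa
Ordering: 93.45 MPa (case 4) > 76.9 MPa (case 1) > 65.27 MPa (case 2) > 6.856 MPa (case 3)
Final answer: 4, 1, 2, 3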